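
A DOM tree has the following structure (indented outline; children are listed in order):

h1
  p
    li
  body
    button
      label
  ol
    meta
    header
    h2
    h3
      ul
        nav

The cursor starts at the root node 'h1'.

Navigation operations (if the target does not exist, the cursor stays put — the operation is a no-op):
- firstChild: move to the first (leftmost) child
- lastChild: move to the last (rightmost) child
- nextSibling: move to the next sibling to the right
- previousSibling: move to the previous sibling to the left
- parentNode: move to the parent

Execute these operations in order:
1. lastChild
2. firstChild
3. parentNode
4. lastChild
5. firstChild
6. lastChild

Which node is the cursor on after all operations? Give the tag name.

Answer: nav

Derivation:
After 1 (lastChild): ol
After 2 (firstChild): meta
After 3 (parentNode): ol
After 4 (lastChild): h3
After 5 (firstChild): ul
After 6 (lastChild): nav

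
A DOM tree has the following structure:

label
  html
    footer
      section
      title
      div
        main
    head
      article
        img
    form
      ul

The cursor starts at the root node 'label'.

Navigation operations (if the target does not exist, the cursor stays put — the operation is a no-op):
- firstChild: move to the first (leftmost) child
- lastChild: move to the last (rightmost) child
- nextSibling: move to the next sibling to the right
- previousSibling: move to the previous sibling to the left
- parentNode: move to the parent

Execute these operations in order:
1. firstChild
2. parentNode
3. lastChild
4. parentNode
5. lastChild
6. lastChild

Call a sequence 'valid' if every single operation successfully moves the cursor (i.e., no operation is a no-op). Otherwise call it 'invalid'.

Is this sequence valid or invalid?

After 1 (firstChild): html
After 2 (parentNode): label
After 3 (lastChild): html
After 4 (parentNode): label
After 5 (lastChild): html
After 6 (lastChild): form

Answer: valid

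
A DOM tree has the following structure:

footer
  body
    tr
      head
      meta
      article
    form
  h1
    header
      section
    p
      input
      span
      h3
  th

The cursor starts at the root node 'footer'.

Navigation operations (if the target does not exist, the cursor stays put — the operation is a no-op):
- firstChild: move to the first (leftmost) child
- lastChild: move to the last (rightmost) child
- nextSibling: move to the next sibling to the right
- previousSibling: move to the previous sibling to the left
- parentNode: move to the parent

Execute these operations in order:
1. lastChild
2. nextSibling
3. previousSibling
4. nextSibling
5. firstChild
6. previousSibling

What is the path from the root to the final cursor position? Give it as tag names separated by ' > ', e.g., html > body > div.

After 1 (lastChild): th
After 2 (nextSibling): th (no-op, stayed)
After 3 (previousSibling): h1
After 4 (nextSibling): th
After 5 (firstChild): th (no-op, stayed)
After 6 (previousSibling): h1

Answer: footer > h1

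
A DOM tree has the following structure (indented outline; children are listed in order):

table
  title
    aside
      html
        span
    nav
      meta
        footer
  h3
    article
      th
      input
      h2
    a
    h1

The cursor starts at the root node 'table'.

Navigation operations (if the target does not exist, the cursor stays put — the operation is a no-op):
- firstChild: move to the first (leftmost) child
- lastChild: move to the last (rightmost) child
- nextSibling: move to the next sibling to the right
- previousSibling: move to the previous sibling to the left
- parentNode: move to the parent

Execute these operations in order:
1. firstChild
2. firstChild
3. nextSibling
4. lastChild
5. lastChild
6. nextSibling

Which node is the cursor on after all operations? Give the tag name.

After 1 (firstChild): title
After 2 (firstChild): aside
After 3 (nextSibling): nav
After 4 (lastChild): meta
After 5 (lastChild): footer
After 6 (nextSibling): footer (no-op, stayed)

Answer: footer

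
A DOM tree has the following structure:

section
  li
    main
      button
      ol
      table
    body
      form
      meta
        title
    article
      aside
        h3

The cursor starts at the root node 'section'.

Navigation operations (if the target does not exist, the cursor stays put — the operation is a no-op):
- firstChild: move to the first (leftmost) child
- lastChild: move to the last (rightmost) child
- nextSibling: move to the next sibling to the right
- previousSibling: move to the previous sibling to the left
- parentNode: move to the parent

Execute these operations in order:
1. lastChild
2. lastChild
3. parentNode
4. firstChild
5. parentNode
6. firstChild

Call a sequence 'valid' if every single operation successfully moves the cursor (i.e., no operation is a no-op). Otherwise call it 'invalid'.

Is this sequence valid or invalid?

Answer: valid

Derivation:
After 1 (lastChild): li
After 2 (lastChild): article
After 3 (parentNode): li
After 4 (firstChild): main
After 5 (parentNode): li
After 6 (firstChild): main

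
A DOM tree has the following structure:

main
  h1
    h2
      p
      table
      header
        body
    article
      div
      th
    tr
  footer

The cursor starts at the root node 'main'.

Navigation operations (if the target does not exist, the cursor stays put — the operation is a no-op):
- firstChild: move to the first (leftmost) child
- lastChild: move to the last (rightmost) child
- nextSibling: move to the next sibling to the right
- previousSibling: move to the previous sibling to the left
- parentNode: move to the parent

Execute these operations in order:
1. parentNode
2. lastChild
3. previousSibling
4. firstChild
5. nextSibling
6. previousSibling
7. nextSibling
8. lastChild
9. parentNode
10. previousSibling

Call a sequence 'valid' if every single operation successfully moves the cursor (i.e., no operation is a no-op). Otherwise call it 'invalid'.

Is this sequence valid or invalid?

Answer: invalid

Derivation:
After 1 (parentNode): main (no-op, stayed)
After 2 (lastChild): footer
After 3 (previousSibling): h1
After 4 (firstChild): h2
After 5 (nextSibling): article
After 6 (previousSibling): h2
After 7 (nextSibling): article
After 8 (lastChild): th
After 9 (parentNode): article
After 10 (previousSibling): h2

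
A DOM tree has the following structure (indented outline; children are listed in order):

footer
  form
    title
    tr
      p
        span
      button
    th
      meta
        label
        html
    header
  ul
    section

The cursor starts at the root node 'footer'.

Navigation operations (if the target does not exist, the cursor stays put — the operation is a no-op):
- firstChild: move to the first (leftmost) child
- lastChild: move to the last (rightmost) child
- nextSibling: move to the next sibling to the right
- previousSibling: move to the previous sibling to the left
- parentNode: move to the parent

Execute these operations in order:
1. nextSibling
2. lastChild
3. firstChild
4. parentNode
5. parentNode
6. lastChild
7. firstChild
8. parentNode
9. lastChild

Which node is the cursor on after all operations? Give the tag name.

After 1 (nextSibling): footer (no-op, stayed)
After 2 (lastChild): ul
After 3 (firstChild): section
After 4 (parentNode): ul
After 5 (parentNode): footer
After 6 (lastChild): ul
After 7 (firstChild): section
After 8 (parentNode): ul
After 9 (lastChild): section

Answer: section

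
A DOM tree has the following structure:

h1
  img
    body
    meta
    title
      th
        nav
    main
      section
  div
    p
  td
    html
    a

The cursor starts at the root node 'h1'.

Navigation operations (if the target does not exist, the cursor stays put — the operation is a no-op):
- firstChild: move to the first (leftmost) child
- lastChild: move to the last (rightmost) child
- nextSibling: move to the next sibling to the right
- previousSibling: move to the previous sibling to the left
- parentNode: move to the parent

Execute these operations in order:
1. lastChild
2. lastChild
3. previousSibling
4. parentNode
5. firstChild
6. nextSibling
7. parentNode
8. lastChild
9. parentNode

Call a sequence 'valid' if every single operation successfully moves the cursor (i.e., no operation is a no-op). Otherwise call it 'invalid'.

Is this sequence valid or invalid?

Answer: valid

Derivation:
After 1 (lastChild): td
After 2 (lastChild): a
After 3 (previousSibling): html
After 4 (parentNode): td
After 5 (firstChild): html
After 6 (nextSibling): a
After 7 (parentNode): td
After 8 (lastChild): a
After 9 (parentNode): td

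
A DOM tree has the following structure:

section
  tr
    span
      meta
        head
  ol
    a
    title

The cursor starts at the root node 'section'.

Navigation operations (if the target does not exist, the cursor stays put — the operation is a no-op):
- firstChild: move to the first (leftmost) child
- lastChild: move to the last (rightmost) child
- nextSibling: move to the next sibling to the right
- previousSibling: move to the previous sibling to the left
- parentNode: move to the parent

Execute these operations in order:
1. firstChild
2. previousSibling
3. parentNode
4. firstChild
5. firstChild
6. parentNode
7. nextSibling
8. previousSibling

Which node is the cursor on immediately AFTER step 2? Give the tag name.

After 1 (firstChild): tr
After 2 (previousSibling): tr (no-op, stayed)

Answer: tr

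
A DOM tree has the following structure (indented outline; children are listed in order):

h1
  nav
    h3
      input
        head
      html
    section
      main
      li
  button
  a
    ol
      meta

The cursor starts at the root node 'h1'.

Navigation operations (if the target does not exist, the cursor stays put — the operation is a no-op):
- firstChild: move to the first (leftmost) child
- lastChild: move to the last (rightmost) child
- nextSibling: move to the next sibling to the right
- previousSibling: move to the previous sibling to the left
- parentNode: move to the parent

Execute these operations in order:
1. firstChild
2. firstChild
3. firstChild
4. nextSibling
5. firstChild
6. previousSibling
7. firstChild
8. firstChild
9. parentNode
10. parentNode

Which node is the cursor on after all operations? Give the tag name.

After 1 (firstChild): nav
After 2 (firstChild): h3
After 3 (firstChild): input
After 4 (nextSibling): html
After 5 (firstChild): html (no-op, stayed)
After 6 (previousSibling): input
After 7 (firstChild): head
After 8 (firstChild): head (no-op, stayed)
After 9 (parentNode): input
After 10 (parentNode): h3

Answer: h3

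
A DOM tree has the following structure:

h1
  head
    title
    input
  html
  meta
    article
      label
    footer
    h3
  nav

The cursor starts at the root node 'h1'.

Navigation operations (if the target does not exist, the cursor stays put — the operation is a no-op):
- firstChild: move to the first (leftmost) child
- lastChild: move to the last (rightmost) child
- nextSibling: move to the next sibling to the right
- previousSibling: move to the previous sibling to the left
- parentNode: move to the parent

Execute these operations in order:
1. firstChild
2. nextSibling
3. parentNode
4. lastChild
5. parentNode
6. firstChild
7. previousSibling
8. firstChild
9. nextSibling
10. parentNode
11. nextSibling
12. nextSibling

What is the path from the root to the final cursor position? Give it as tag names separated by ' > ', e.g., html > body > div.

Answer: h1 > meta

Derivation:
After 1 (firstChild): head
After 2 (nextSibling): html
After 3 (parentNode): h1
After 4 (lastChild): nav
After 5 (parentNode): h1
After 6 (firstChild): head
After 7 (previousSibling): head (no-op, stayed)
After 8 (firstChild): title
After 9 (nextSibling): input
After 10 (parentNode): head
After 11 (nextSibling): html
After 12 (nextSibling): meta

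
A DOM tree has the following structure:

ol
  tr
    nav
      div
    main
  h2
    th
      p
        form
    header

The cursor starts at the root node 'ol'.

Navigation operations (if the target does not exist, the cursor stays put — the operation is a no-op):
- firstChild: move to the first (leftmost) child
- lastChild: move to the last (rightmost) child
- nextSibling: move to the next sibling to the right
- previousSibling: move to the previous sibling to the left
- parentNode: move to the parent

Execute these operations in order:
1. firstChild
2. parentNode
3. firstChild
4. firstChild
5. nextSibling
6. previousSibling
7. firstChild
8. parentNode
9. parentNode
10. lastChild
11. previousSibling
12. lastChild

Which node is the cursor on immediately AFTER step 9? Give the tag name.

Answer: tr

Derivation:
After 1 (firstChild): tr
After 2 (parentNode): ol
After 3 (firstChild): tr
After 4 (firstChild): nav
After 5 (nextSibling): main
After 6 (previousSibling): nav
After 7 (firstChild): div
After 8 (parentNode): nav
After 9 (parentNode): tr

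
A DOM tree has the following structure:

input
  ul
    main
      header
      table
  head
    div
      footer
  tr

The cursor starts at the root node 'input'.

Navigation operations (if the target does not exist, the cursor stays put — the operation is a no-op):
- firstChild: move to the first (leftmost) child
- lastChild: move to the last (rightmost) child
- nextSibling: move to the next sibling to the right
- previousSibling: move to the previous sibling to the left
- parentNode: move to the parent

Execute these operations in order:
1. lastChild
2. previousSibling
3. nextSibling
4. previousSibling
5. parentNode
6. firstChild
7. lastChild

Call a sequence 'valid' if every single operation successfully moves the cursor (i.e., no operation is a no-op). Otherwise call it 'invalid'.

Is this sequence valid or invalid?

Answer: valid

Derivation:
After 1 (lastChild): tr
After 2 (previousSibling): head
After 3 (nextSibling): tr
After 4 (previousSibling): head
After 5 (parentNode): input
After 6 (firstChild): ul
After 7 (lastChild): main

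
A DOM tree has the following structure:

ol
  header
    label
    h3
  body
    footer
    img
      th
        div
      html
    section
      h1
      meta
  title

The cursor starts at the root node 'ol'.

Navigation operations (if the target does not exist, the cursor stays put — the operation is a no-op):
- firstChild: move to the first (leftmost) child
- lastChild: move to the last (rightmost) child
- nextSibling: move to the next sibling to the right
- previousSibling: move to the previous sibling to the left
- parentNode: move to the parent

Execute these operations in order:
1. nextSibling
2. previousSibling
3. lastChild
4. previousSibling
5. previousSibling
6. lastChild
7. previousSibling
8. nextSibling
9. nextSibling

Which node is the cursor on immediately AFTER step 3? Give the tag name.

After 1 (nextSibling): ol (no-op, stayed)
After 2 (previousSibling): ol (no-op, stayed)
After 3 (lastChild): title

Answer: title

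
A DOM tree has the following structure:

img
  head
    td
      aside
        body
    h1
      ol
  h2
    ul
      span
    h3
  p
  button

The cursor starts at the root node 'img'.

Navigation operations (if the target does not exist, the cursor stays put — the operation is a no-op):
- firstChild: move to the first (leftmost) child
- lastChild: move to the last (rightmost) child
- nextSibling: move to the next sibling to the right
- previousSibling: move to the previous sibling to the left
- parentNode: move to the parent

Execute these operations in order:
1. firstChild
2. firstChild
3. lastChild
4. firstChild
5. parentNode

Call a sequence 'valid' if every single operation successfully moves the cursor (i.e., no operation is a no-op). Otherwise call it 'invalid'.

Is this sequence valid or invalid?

Answer: valid

Derivation:
After 1 (firstChild): head
After 2 (firstChild): td
After 3 (lastChild): aside
After 4 (firstChild): body
After 5 (parentNode): aside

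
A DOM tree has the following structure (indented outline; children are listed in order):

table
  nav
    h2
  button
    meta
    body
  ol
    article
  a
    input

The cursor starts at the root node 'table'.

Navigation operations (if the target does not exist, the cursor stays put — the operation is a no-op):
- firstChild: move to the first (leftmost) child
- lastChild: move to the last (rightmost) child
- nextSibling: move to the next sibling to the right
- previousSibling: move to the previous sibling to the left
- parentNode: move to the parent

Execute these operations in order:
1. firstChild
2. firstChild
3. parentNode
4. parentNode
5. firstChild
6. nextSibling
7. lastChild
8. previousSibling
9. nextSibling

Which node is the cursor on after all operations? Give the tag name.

After 1 (firstChild): nav
After 2 (firstChild): h2
After 3 (parentNode): nav
After 4 (parentNode): table
After 5 (firstChild): nav
After 6 (nextSibling): button
After 7 (lastChild): body
After 8 (previousSibling): meta
After 9 (nextSibling): body

Answer: body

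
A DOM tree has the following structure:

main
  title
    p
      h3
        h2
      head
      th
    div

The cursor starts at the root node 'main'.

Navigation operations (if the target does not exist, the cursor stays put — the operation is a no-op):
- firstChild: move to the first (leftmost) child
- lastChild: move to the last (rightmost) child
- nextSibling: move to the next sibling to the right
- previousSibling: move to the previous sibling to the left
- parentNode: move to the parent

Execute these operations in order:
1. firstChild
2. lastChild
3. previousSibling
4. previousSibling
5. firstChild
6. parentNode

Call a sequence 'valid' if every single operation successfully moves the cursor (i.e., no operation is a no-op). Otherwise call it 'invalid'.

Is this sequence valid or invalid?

After 1 (firstChild): title
After 2 (lastChild): div
After 3 (previousSibling): p
After 4 (previousSibling): p (no-op, stayed)
After 5 (firstChild): h3
After 6 (parentNode): p

Answer: invalid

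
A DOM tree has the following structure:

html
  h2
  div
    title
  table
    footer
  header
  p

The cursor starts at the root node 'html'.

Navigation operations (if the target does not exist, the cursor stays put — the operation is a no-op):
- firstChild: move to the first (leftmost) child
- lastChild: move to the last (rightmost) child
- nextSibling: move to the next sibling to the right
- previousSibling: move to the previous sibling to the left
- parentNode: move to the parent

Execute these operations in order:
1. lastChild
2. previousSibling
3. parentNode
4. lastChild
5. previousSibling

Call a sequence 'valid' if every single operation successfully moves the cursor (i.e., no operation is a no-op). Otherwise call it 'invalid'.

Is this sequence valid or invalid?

Answer: valid

Derivation:
After 1 (lastChild): p
After 2 (previousSibling): header
After 3 (parentNode): html
After 4 (lastChild): p
After 5 (previousSibling): header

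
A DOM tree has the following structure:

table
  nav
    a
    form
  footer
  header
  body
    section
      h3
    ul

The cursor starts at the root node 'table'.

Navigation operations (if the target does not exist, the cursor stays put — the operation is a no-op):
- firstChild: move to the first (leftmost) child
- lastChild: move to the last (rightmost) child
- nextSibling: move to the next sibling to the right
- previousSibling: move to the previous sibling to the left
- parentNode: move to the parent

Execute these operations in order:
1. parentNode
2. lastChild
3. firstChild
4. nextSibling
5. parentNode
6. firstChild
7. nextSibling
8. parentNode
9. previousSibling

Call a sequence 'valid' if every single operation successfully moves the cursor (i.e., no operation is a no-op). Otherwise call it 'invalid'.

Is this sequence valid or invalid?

After 1 (parentNode): table (no-op, stayed)
After 2 (lastChild): body
After 3 (firstChild): section
After 4 (nextSibling): ul
After 5 (parentNode): body
After 6 (firstChild): section
After 7 (nextSibling): ul
After 8 (parentNode): body
After 9 (previousSibling): header

Answer: invalid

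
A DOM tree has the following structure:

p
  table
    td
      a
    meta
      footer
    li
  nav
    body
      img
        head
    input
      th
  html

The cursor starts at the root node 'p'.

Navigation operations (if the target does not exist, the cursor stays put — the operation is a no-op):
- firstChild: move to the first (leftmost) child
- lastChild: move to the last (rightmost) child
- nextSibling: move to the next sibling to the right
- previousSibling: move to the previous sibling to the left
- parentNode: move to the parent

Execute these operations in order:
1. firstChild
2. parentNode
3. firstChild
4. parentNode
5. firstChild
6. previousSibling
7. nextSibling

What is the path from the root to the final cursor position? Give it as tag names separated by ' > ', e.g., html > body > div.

After 1 (firstChild): table
After 2 (parentNode): p
After 3 (firstChild): table
After 4 (parentNode): p
After 5 (firstChild): table
After 6 (previousSibling): table (no-op, stayed)
After 7 (nextSibling): nav

Answer: p > nav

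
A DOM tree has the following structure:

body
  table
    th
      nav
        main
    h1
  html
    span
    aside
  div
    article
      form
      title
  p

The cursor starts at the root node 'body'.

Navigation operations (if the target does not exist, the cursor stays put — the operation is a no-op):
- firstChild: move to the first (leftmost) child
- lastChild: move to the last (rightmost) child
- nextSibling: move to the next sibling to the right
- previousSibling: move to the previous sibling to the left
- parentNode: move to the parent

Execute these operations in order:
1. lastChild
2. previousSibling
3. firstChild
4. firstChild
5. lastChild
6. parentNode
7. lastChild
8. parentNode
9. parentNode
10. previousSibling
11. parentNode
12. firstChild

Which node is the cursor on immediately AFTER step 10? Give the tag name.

After 1 (lastChild): p
After 2 (previousSibling): div
After 3 (firstChild): article
After 4 (firstChild): form
After 5 (lastChild): form (no-op, stayed)
After 6 (parentNode): article
After 7 (lastChild): title
After 8 (parentNode): article
After 9 (parentNode): div
After 10 (previousSibling): html

Answer: html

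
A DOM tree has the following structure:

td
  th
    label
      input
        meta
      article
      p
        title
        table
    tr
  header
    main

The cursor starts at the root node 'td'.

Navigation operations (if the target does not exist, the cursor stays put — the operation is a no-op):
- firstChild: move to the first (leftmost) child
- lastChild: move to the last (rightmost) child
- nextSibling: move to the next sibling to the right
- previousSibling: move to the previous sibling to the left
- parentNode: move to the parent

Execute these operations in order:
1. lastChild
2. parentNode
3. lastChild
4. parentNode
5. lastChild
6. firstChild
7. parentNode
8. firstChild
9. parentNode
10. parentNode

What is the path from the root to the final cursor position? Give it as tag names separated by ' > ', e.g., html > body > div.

Answer: td

Derivation:
After 1 (lastChild): header
After 2 (parentNode): td
After 3 (lastChild): header
After 4 (parentNode): td
After 5 (lastChild): header
After 6 (firstChild): main
After 7 (parentNode): header
After 8 (firstChild): main
After 9 (parentNode): header
After 10 (parentNode): td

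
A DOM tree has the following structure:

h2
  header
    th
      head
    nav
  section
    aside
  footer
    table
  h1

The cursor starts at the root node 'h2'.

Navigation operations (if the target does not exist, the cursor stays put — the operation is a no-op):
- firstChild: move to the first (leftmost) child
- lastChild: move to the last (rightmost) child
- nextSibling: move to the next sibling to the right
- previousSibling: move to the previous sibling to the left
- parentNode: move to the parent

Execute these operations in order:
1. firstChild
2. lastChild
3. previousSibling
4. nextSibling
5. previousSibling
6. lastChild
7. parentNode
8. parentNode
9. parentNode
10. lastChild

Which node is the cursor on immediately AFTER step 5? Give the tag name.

Answer: th

Derivation:
After 1 (firstChild): header
After 2 (lastChild): nav
After 3 (previousSibling): th
After 4 (nextSibling): nav
After 5 (previousSibling): th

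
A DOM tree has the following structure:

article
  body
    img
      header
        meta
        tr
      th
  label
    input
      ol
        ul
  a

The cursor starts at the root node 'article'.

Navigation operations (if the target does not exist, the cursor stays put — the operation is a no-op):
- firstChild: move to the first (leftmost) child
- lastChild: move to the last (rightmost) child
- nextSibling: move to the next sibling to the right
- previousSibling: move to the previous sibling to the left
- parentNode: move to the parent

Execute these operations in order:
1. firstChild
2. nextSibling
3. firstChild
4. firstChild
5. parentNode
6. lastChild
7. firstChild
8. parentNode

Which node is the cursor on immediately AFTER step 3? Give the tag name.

After 1 (firstChild): body
After 2 (nextSibling): label
After 3 (firstChild): input

Answer: input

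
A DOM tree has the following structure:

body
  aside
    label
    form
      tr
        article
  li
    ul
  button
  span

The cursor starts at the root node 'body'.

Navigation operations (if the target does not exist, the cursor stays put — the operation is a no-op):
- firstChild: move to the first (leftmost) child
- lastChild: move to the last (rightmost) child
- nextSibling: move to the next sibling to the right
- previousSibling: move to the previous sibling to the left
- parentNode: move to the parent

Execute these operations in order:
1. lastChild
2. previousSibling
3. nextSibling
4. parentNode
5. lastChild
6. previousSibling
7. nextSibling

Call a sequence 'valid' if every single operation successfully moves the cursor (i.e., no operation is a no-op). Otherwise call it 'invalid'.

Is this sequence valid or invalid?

After 1 (lastChild): span
After 2 (previousSibling): button
After 3 (nextSibling): span
After 4 (parentNode): body
After 5 (lastChild): span
After 6 (previousSibling): button
After 7 (nextSibling): span

Answer: valid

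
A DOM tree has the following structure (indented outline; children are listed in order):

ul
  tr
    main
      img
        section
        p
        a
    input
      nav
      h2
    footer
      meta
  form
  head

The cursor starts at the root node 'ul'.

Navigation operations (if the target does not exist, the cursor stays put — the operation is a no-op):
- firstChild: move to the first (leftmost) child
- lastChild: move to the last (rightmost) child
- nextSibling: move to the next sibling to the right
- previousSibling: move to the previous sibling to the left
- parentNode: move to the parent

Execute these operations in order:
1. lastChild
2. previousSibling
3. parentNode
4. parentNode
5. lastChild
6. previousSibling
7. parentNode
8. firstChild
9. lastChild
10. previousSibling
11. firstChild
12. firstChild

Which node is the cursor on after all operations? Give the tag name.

After 1 (lastChild): head
After 2 (previousSibling): form
After 3 (parentNode): ul
After 4 (parentNode): ul (no-op, stayed)
After 5 (lastChild): head
After 6 (previousSibling): form
After 7 (parentNode): ul
After 8 (firstChild): tr
After 9 (lastChild): footer
After 10 (previousSibling): input
After 11 (firstChild): nav
After 12 (firstChild): nav (no-op, stayed)

Answer: nav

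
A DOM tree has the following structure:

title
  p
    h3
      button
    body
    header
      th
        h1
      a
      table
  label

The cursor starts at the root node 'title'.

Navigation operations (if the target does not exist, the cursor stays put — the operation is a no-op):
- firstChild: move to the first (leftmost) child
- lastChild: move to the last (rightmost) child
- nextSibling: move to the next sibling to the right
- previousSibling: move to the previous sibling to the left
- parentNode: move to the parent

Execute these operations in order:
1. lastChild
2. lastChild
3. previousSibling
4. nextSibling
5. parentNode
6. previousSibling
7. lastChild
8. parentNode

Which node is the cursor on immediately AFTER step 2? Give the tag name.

After 1 (lastChild): label
After 2 (lastChild): label (no-op, stayed)

Answer: label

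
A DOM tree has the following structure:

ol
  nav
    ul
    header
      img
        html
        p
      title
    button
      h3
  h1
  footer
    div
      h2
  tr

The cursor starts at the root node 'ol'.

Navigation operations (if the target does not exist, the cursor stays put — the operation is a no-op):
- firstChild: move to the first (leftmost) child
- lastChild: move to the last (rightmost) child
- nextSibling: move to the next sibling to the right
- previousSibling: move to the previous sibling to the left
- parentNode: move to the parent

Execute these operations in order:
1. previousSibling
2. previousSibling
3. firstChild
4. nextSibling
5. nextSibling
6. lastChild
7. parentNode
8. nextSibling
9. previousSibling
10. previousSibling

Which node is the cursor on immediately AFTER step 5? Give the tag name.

Answer: footer

Derivation:
After 1 (previousSibling): ol (no-op, stayed)
After 2 (previousSibling): ol (no-op, stayed)
After 3 (firstChild): nav
After 4 (nextSibling): h1
After 5 (nextSibling): footer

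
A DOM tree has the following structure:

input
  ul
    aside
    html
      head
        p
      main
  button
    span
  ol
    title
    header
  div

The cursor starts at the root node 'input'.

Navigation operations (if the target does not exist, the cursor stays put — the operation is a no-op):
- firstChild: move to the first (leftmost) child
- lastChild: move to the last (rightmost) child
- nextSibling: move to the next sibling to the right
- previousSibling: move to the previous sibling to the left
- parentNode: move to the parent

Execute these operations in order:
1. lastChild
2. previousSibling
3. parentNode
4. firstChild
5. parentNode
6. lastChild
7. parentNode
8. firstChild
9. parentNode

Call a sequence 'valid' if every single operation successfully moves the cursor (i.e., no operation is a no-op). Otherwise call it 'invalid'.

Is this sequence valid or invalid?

Answer: valid

Derivation:
After 1 (lastChild): div
After 2 (previousSibling): ol
After 3 (parentNode): input
After 4 (firstChild): ul
After 5 (parentNode): input
After 6 (lastChild): div
After 7 (parentNode): input
After 8 (firstChild): ul
After 9 (parentNode): input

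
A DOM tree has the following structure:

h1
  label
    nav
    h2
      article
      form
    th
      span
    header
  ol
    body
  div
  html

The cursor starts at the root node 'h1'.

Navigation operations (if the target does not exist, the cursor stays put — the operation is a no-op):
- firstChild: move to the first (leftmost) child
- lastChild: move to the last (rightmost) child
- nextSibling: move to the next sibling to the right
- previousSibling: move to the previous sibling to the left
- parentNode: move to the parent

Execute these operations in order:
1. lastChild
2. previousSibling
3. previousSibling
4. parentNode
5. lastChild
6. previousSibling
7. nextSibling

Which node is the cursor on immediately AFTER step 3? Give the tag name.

Answer: ol

Derivation:
After 1 (lastChild): html
After 2 (previousSibling): div
After 3 (previousSibling): ol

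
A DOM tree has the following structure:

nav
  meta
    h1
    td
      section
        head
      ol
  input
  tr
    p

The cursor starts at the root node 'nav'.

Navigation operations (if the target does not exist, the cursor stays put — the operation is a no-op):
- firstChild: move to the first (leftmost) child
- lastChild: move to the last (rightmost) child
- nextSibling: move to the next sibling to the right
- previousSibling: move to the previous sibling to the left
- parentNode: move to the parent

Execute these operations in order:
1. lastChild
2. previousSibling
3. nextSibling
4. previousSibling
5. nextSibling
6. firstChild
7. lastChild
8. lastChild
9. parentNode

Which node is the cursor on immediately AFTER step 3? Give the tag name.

After 1 (lastChild): tr
After 2 (previousSibling): input
After 3 (nextSibling): tr

Answer: tr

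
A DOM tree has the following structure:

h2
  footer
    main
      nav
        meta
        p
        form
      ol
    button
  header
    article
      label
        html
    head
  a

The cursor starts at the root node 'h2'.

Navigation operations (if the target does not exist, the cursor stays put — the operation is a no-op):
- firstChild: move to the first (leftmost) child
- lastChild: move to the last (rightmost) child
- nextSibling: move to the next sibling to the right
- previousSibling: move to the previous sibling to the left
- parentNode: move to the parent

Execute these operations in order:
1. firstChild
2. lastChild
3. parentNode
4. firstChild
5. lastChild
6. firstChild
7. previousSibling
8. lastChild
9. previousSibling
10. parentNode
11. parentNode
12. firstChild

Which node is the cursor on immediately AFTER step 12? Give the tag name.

After 1 (firstChild): footer
After 2 (lastChild): button
After 3 (parentNode): footer
After 4 (firstChild): main
After 5 (lastChild): ol
After 6 (firstChild): ol (no-op, stayed)
After 7 (previousSibling): nav
After 8 (lastChild): form
After 9 (previousSibling): p
After 10 (parentNode): nav
After 11 (parentNode): main
After 12 (firstChild): nav

Answer: nav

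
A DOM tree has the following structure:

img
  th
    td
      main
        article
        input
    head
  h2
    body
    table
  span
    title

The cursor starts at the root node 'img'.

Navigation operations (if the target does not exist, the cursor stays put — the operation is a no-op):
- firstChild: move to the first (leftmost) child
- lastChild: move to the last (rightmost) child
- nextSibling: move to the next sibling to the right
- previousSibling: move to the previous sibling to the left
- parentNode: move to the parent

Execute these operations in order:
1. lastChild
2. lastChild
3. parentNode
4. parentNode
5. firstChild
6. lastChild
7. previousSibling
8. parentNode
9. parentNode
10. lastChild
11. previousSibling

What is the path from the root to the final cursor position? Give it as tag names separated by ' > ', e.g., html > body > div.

Answer: img > h2

Derivation:
After 1 (lastChild): span
After 2 (lastChild): title
After 3 (parentNode): span
After 4 (parentNode): img
After 5 (firstChild): th
After 6 (lastChild): head
After 7 (previousSibling): td
After 8 (parentNode): th
After 9 (parentNode): img
After 10 (lastChild): span
After 11 (previousSibling): h2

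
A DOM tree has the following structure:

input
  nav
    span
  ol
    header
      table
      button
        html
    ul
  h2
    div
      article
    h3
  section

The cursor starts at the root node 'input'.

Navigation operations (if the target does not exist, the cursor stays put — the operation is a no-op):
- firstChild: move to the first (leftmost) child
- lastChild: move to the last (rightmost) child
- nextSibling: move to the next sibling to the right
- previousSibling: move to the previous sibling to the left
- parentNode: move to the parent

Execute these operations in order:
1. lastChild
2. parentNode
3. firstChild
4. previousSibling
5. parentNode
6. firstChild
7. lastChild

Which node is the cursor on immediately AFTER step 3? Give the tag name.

Answer: nav

Derivation:
After 1 (lastChild): section
After 2 (parentNode): input
After 3 (firstChild): nav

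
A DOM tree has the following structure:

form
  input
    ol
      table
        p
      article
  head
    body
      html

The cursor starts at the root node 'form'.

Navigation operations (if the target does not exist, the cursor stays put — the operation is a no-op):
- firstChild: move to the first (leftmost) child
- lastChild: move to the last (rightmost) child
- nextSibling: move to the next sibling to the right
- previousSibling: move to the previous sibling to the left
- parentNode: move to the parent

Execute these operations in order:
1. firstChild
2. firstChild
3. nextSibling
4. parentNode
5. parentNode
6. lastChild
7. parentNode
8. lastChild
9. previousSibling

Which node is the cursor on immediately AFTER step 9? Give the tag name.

Answer: input

Derivation:
After 1 (firstChild): input
After 2 (firstChild): ol
After 3 (nextSibling): ol (no-op, stayed)
After 4 (parentNode): input
After 5 (parentNode): form
After 6 (lastChild): head
After 7 (parentNode): form
After 8 (lastChild): head
After 9 (previousSibling): input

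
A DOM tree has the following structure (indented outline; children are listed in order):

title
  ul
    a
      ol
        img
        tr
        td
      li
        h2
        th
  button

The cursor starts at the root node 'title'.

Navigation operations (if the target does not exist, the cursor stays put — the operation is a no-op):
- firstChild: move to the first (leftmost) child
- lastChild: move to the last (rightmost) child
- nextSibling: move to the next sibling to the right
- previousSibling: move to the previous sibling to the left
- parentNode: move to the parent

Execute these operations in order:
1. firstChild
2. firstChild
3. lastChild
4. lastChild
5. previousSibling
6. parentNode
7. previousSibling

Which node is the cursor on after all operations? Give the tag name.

After 1 (firstChild): ul
After 2 (firstChild): a
After 3 (lastChild): li
After 4 (lastChild): th
After 5 (previousSibling): h2
After 6 (parentNode): li
After 7 (previousSibling): ol

Answer: ol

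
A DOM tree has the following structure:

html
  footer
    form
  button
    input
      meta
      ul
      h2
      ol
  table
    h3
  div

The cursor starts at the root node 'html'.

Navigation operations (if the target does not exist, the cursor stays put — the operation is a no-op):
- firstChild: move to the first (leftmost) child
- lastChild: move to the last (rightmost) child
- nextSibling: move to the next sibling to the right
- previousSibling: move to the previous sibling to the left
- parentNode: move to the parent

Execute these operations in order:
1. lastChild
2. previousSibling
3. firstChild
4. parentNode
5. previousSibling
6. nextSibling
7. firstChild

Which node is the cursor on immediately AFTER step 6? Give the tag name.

After 1 (lastChild): div
After 2 (previousSibling): table
After 3 (firstChild): h3
After 4 (parentNode): table
After 5 (previousSibling): button
After 6 (nextSibling): table

Answer: table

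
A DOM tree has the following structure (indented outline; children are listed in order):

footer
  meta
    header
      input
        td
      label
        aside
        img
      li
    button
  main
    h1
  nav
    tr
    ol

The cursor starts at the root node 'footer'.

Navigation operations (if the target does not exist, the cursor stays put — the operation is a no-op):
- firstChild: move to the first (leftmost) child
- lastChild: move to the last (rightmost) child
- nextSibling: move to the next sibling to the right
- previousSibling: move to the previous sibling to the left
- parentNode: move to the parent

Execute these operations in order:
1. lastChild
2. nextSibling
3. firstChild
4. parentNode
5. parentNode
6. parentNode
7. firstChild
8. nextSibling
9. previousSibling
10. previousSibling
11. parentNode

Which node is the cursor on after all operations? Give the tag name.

Answer: footer

Derivation:
After 1 (lastChild): nav
After 2 (nextSibling): nav (no-op, stayed)
After 3 (firstChild): tr
After 4 (parentNode): nav
After 5 (parentNode): footer
After 6 (parentNode): footer (no-op, stayed)
After 7 (firstChild): meta
After 8 (nextSibling): main
After 9 (previousSibling): meta
After 10 (previousSibling): meta (no-op, stayed)
After 11 (parentNode): footer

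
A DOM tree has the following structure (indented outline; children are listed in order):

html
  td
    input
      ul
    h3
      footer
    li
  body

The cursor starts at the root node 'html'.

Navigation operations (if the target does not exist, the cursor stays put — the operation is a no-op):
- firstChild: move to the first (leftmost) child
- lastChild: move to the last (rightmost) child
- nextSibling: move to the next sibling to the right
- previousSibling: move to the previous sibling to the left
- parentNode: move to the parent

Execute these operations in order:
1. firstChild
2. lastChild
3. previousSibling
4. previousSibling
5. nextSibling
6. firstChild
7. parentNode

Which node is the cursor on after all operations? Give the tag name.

Answer: h3

Derivation:
After 1 (firstChild): td
After 2 (lastChild): li
After 3 (previousSibling): h3
After 4 (previousSibling): input
After 5 (nextSibling): h3
After 6 (firstChild): footer
After 7 (parentNode): h3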